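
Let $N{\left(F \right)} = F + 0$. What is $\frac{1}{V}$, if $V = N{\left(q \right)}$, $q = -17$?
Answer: $- \frac{1}{17} \approx -0.058824$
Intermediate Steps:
$N{\left(F \right)} = F$
$V = -17$
$\frac{1}{V} = \frac{1}{-17} = - \frac{1}{17}$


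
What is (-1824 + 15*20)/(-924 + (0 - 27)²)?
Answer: 508/65 ≈ 7.8154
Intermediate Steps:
(-1824 + 15*20)/(-924 + (0 - 27)²) = (-1824 + 300)/(-924 + (-27)²) = -1524/(-924 + 729) = -1524/(-195) = -1524*(-1/195) = 508/65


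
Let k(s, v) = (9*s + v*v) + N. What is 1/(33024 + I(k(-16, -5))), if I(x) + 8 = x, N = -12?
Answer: 1/32885 ≈ 3.0409e-5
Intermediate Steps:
k(s, v) = -12 + v**2 + 9*s (k(s, v) = (9*s + v*v) - 12 = (9*s + v**2) - 12 = (v**2 + 9*s) - 12 = -12 + v**2 + 9*s)
I(x) = -8 + x
1/(33024 + I(k(-16, -5))) = 1/(33024 + (-8 + (-12 + (-5)**2 + 9*(-16)))) = 1/(33024 + (-8 + (-12 + 25 - 144))) = 1/(33024 + (-8 - 131)) = 1/(33024 - 139) = 1/32885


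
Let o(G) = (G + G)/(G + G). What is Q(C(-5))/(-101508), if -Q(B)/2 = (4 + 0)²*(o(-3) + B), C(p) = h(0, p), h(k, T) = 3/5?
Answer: 64/126885 ≈ 0.00050439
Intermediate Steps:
h(k, T) = ⅗ (h(k, T) = 3*(⅕) = ⅗)
C(p) = ⅗
o(G) = 1 (o(G) = (2*G)/((2*G)) = (2*G)*(1/(2*G)) = 1)
Q(B) = -32 - 32*B (Q(B) = -2*(4 + 0)²*(1 + B) = -2*4²*(1 + B) = -32*(1 + B) = -2*(16 + 16*B) = -32 - 32*B)
Q(C(-5))/(-101508) = (-32 - 32*⅗)/(-101508) = (-32 - 96/5)*(-1/101508) = -256/5*(-1/101508) = 64/126885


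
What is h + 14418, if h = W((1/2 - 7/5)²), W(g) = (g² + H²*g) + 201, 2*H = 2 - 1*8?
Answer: 146269461/10000 ≈ 14627.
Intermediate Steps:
H = -3 (H = (2 - 1*8)/2 = (2 - 8)/2 = (½)*(-6) = -3)
W(g) = 201 + g² + 9*g (W(g) = (g² + (-3)²*g) + 201 = (g² + 9*g) + 201 = 201 + g² + 9*g)
h = 2089461/10000 (h = 201 + ((1/2 - 7/5)²)² + 9*(1/2 - 7/5)² = 201 + ((1*(½) - 7*⅕)²)² + 9*(1*(½) - 7*⅕)² = 201 + ((½ - 7/5)²)² + 9*(½ - 7/5)² = 201 + ((-9/10)²)² + 9*(-9/10)² = 201 + (81/100)² + 9*(81/100) = 201 + 6561/10000 + 729/100 = 2089461/10000 ≈ 208.95)
h + 14418 = 2089461/10000 + 14418 = 146269461/10000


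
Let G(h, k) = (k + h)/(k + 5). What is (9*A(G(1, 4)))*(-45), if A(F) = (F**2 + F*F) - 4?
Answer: 1370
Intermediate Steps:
G(h, k) = (h + k)/(5 + k)
A(F) = -4 + 2*F**2 (A(F) = (F**2 + F**2) - 4 = 2*F**2 - 4 = -4 + 2*F**2)
(9*A(G(1, 4)))*(-45) = (9*(-4 + 2*((1 + 4)/(5 + 4))**2))*(-45) = (9*(-4 + 2*(5/9)**2))*(-45) = (9*(-4 + 2*(25/81)))*(-45) = (9*(-4 + 50/81))*(-45) = (9*(-274/81))*(-45) = -274/9*(-45) = 1370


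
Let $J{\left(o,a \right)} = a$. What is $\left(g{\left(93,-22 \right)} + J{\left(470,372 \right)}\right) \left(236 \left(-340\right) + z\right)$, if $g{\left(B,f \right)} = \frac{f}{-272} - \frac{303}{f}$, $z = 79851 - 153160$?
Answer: $- \frac{8057651283}{136} \approx -5.9247 \cdot 10^{7}$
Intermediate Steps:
$z = -73309$
$g{\left(B,f \right)} = - \frac{303}{f} - \frac{f}{272}$ ($g{\left(B,f \right)} = f \left(- \frac{1}{272}\right) - \frac{303}{f} = - \frac{f}{272} - \frac{303}{f} = - \frac{303}{f} - \frac{f}{272}$)
$\left(g{\left(93,-22 \right)} + J{\left(470,372 \right)}\right) \left(236 \left(-340\right) + z\right) = \left(\left(- \frac{303}{-22} - - \frac{11}{136}\right) + 372\right) \left(236 \left(-340\right) - 73309\right) = \left(\left(\left(-303\right) \left(- \frac{1}{22}\right) + \frac{11}{136}\right) + 372\right) \left(-80240 - 73309\right) = \left(\left(\frac{303}{22} + \frac{11}{136}\right) + 372\right) \left(-153549\right) = \left(\frac{20725}{1496} + 372\right) \left(-153549\right) = \frac{577237}{1496} \left(-153549\right) = - \frac{8057651283}{136}$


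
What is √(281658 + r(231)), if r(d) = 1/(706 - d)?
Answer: √2541963469/95 ≈ 530.71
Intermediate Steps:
√(281658 + r(231)) = √(281658 - 1/(-706 + 231)) = √(281658 - 1/(-475)) = √(281658 - 1*(-1/475)) = √(281658 + 1/475) = √(133787551/475) = √2541963469/95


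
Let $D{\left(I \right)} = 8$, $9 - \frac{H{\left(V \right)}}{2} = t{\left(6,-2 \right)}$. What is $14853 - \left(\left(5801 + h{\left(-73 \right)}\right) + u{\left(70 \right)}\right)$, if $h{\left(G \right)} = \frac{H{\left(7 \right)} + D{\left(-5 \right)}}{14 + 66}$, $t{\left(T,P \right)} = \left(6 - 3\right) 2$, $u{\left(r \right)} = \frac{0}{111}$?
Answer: $\frac{362073}{40} \approx 9051.8$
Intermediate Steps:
$u{\left(r \right)} = 0$ ($u{\left(r \right)} = 0 \cdot \frac{1}{111} = 0$)
$t{\left(T,P \right)} = 6$ ($t{\left(T,P \right)} = 3 \cdot 2 = 6$)
$H{\left(V \right)} = 6$ ($H{\left(V \right)} = 18 - 12 = 6$)
$h{\left(G \right)} = \frac{7}{40}$ ($h{\left(G \right)} = \frac{6 + 8}{14 + 66} = \frac{14}{80} = 14 \cdot \frac{1}{80} = \frac{7}{40}$)
$14853 - \left(\left(5801 + h{\left(-73 \right)}\right) + u{\left(70 \right)}\right) = 14853 - \left(\left(5801 + \frac{7}{40}\right) + 0\right) = 14853 - \left(\frac{232047}{40} + 0\right) = 14853 - \frac{232047}{40} = \frac{362073}{40}$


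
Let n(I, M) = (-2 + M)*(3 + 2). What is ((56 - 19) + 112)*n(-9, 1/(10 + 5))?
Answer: -4321/3 ≈ -1440.3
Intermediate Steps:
n(I, M) = -10 + 5*M (n(I, M) = (-2 + M)*5 = -10 + 5*M)
((56 - 19) + 112)*n(-9, 1/(10 + 5)) = ((56 - 19) + 112)*(-10 + 5/(10 + 5)) = (37 + 112)*(-10 + 5/15) = 149*(-10 + 5*(1/15)) = 149*(-10 + ⅓) = 149*(-29/3) = -4321/3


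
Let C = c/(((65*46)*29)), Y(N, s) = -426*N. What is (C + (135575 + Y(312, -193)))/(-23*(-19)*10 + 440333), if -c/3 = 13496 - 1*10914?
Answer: 115450492/19280098565 ≈ 0.0059881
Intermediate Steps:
c = -7746 (c = -3*(13496 - 1*10914) = -3*(13496 - 10914) = -3*2582 = -7746)
C = -3873/43355 (C = -7746/((65*46)*29) = -7746/(2990*29) = -7746/86710 = -7746*1/86710 = -3873/43355 ≈ -0.089332)
(C + (135575 + Y(312, -193)))/(-23*(-19)*10 + 440333) = (-3873/43355 + (135575 - 426*312))/(-23*(-19)*10 + 440333) = (-3873/43355 + (135575 - 132912))/(437*10 + 440333) = (-3873/43355 + 2663)/(4370 + 440333) = (115450492/43355)/444703 = (115450492/43355)*(1/444703) = 115450492/19280098565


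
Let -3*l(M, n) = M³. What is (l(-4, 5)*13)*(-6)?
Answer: -1664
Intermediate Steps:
l(M, n) = -M³/3
(l(-4, 5)*13)*(-6) = (-⅓*(-4)³*13)*(-6) = (-⅓*(-64)*13)*(-6) = ((64/3)*13)*(-6) = (832/3)*(-6) = -1664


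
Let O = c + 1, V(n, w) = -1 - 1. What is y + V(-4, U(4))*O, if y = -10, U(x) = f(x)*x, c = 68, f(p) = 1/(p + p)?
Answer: -148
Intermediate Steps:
f(p) = 1/(2*p)
U(x) = ½ (U(x) = (1/(2*x))*x = ½)
V(n, w) = -2
O = 69 (O = 68 + 1 = 69)
y + V(-4, U(4))*O = -10 - 2*69 = -10 - 138 = -148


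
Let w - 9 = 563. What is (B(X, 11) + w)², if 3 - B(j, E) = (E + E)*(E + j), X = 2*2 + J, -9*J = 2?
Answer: 5058001/81 ≈ 62444.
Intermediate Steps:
J = -2/9 (J = -⅑*2 = -2/9 ≈ -0.22222)
X = 34/9 (X = 2*2 - 2/9 = 4 - 2/9 = 34/9 ≈ 3.7778)
B(j, E) = 3 - 2*E*(E + j) (B(j, E) = 3 - (E + E)*(E + j) = 3 - 2*E*(E + j))
w = 572 (w = 9 + 563 = 572)
(B(X, 11) + w)² = ((3 - 2*11² - 2*11*34/9) + 572)² = ((3 - 2*121 - 748/9) + 572)² = ((3 - 242 - 748/9) + 572)² = (-2899/9 + 572)² = (2249/9)² = 5058001/81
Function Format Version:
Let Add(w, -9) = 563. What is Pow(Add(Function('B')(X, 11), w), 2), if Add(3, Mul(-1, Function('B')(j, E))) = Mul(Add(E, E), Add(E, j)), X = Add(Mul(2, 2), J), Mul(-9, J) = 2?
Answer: Rational(5058001, 81) ≈ 62444.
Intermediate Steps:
J = Rational(-2, 9) (J = Mul(Rational(-1, 9), 2) = Rational(-2, 9) ≈ -0.22222)
X = Rational(34, 9) (X = Add(Mul(2, 2), Rational(-2, 9)) = Add(4, Rational(-2, 9)) = Rational(34, 9) ≈ 3.7778)
Function('B')(j, E) = Add(3, Mul(-2, E, Add(E, j))) (Function('B')(j, E) = Add(3, Mul(-1, Mul(Add(E, E), Add(E, j)))) = Add(3, Mul(-1, Mul(Mul(2, E), Add(E, j)))) = Add(3, Mul(-1, Mul(2, E, Add(E, j)))) = Add(3, Mul(-2, E, Add(E, j))))
w = 572 (w = Add(9, 563) = 572)
Pow(Add(Function('B')(X, 11), w), 2) = Pow(Add(Add(3, Mul(-2, Pow(11, 2)), Mul(-2, 11, Rational(34, 9))), 572), 2) = Pow(Add(Add(3, Mul(-2, 121), Rational(-748, 9)), 572), 2) = Pow(Add(Add(3, -242, Rational(-748, 9)), 572), 2) = Pow(Add(Rational(-2899, 9), 572), 2) = Pow(Rational(2249, 9), 2) = Rational(5058001, 81)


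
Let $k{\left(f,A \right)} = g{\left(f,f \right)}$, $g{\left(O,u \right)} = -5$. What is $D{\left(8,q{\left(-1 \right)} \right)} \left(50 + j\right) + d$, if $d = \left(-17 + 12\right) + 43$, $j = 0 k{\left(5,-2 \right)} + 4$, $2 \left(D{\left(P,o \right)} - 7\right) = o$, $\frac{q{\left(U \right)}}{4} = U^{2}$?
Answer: $524$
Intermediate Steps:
$k{\left(f,A \right)} = -5$
$q{\left(U \right)} = 4 U^{2}$
$D{\left(P,o \right)} = 7 + \frac{o}{2}$
$j = 4$ ($j = 0 \left(-5\right) + 4 = 0 + 4 = 4$)
$d = 38$ ($d = -5 + 43 = 38$)
$D{\left(8,q{\left(-1 \right)} \right)} \left(50 + j\right) + d = \left(7 + \frac{4 \left(-1\right)^{2}}{2}\right) \left(50 + 4\right) + 38 = \left(7 + \frac{4 \cdot 1}{2}\right) 54 + 38 = \left(7 + \frac{1}{2} \cdot 4\right) 54 + 38 = \left(7 + 2\right) 54 + 38 = 9 \cdot 54 + 38 = 486 + 38 = 524$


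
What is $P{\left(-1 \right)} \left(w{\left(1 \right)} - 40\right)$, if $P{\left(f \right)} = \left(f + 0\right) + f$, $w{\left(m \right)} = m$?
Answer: $78$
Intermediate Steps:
$P{\left(f \right)} = 2 f$ ($P{\left(f \right)} = f + f = 2 f$)
$P{\left(-1 \right)} \left(w{\left(1 \right)} - 40\right) = 2 \left(-1\right) \left(1 - 40\right) = - 2 \left(1 - 40\right) = \left(-2\right) \left(-39\right) = 78$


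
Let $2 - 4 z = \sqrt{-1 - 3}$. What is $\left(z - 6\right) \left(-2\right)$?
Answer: $11 + i \approx 11.0 + 1.0 i$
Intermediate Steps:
$z = \frac{1}{2} - \frac{i}{2}$ ($z = \frac{1}{2} - \frac{\sqrt{-1 - 3}}{4} = \frac{1}{2} - \frac{\sqrt{-4}}{4} = \frac{1}{2} - \frac{2 i}{4} = \frac{1}{2} - \frac{i}{2} \approx 0.5 - 0.5 i$)
$\left(z - 6\right) \left(-2\right) = \left(\left(\frac{1}{2} - \frac{i}{2}\right) - 6\right) \left(-2\right) = \left(- \frac{11}{2} - \frac{i}{2}\right) \left(-2\right) = 11 + i$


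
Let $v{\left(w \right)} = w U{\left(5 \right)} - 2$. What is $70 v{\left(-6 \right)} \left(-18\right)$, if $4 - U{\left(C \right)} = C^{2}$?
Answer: $-156240$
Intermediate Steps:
$U{\left(C \right)} = 4 - C^{2}$
$v{\left(w \right)} = -2 - 21 w$ ($v{\left(w \right)} = w \left(4 - 5^{2}\right) - 2 = w \left(4 - 25\right) - 2 = w \left(-21\right) - 2 = - 21 w - 2 = -2 - 21 w$)
$70 v{\left(-6 \right)} \left(-18\right) = 70 \left(-2 - -126\right) \left(-18\right) = 70 \left(-2 + 126\right) \left(-18\right) = 70 \cdot 124 \left(-18\right) = 8680 \left(-18\right) = -156240$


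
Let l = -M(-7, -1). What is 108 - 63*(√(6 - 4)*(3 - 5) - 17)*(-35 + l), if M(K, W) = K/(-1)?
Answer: -44874 - 5292*√2 ≈ -52358.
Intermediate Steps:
M(K, W) = -K (M(K, W) = K*(-1) = -K)
l = -7 (l = -(-1)*(-7) = -1*7 = -7)
108 - 63*(√(6 - 4)*(3 - 5) - 17)*(-35 + l) = 108 - 63*(√(6 - 4)*(3 - 5) - 17)*(-35 - 7) = 108 - 63*(√2*(-2) - 17)*(-42) = 108 - 63*(-2*√2 - 17)*(-42) = 108 - 63*(-17 - 2*√2)*(-42) = 108 - 63*(714 + 84*√2) = 108 + (-44982 - 5292*√2) = -44874 - 5292*√2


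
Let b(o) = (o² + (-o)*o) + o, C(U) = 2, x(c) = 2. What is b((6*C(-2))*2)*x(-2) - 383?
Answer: -335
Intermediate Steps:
b(o) = o (b(o) = (o² - o²) + o = 0 + o = o)
b((6*C(-2))*2)*x(-2) - 383 = ((6*2)*2)*2 - 383 = (12*2)*2 - 383 = 24*2 - 383 = 48 - 383 = -335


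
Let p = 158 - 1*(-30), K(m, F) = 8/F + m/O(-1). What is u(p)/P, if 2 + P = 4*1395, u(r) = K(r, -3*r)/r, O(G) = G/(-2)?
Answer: 26507/73930812 ≈ 0.00035854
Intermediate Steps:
O(G) = -G/2 (O(G) = G*(-½) = -G/2)
K(m, F) = 2*m + 8/F (K(m, F) = 8/F + m/((-½*(-1))) = 8/F + m/(½) = 8/F + m*2 = 8/F + 2*m = 2*m + 8/F)
p = 188 (p = 158 + 30 = 188)
u(r) = (2*r - 8/(3*r))/r (u(r) = (2*r + 8/((-3*r)))/r = (2*r + 8*(-1/(3*r)))/r = (2*r - 8/(3*r))/r)
P = 5578 (P = -2 + 4*1395 = -2 + 5580 = 5578)
u(p)/P = (2 - 8/3/188²)/5578 = (2 - 8/3*1/35344)*(1/5578) = (2 - 1/13254)*(1/5578) = (26507/13254)*(1/5578) = 26507/73930812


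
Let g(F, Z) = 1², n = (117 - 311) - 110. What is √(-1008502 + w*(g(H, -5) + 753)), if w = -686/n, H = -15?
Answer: I*√1453819979/38 ≈ 1003.4*I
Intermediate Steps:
n = -304 (n = -194 - 110 = -304)
g(F, Z) = 1
w = 343/152 (w = -686/(-304) = -686*(-1/304) = 343/152 ≈ 2.2566)
√(-1008502 + w*(g(H, -5) + 753)) = √(-1008502 + 343*(1 + 753)/152) = √(-1008502 + (343/152)*754) = √(-1008502 + 129311/76) = √(-76516841/76) = I*√1453819979/38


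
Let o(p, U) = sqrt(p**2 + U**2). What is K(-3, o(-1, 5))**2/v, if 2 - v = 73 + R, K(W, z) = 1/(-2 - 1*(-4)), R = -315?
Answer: 1/976 ≈ 0.0010246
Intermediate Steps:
o(p, U) = sqrt(U**2 + p**2)
K(W, z) = 1/2 (K(W, z) = 1/(-2 + 4) = 1/2)
v = 244 (v = 2 - (73 - 315) = 2 - 1*(-242) = 2 + 242 = 244)
K(-3, o(-1, 5))**2/v = (1/2)**2/244 = (1/4)*(1/244) = 1/976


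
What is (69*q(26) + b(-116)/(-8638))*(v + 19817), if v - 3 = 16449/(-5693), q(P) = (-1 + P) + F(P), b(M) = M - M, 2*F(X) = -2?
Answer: 186827951016/5693 ≈ 3.2817e+7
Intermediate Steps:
F(X) = -1 (F(X) = (½)*(-2) = -1)
b(M) = 0
q(P) = -2 + P (q(P) = (-1 + P) - 1 = -2 + P)
v = 630/5693 (v = 3 + 16449/(-5693) = 3 + 16449*(-1/5693) = 3 - 16449/5693 = 630/5693 ≈ 0.11066)
(69*q(26) + b(-116)/(-8638))*(v + 19817) = (69*(-2 + 26) + 0/(-8638))*(630/5693 + 19817) = (69*24 + 0*(-1/8638))*(112818811/5693) = (1656 + 0)*(112818811/5693) = 1656*(112818811/5693) = 186827951016/5693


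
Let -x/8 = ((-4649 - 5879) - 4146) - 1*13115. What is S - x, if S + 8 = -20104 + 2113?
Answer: -240311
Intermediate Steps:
x = 222312 (x = -8*(((-4649 - 5879) - 4146) - 1*13115) = -8*((-10528 - 4146) - 13115) = -8*(-14674 - 13115) = -8*(-27789) = 222312)
S = -17999 (S = -8 + (-20104 + 2113) = -8 - 17991 = -17999)
S - x = -17999 - 1*222312 = -17999 - 222312 = -240311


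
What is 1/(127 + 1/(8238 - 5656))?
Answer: 2582/327915 ≈ 0.0078740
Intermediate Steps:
1/(127 + 1/(8238 - 5656)) = 1/(127 + 1/2582) = 1/(327915/2582) = 2582/327915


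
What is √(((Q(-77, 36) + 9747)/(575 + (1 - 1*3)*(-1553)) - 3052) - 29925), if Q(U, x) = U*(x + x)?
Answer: I*√5516234534/409 ≈ 181.59*I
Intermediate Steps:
Q(U, x) = 2*U*x (Q(U, x) = U*(2*x) = 2*U*x)
√(((Q(-77, 36) + 9747)/(575 + (1 - 1*3)*(-1553)) - 3052) - 29925) = √(((2*(-77)*36 + 9747)/(575 + (1 - 1*3)*(-1553)) - 3052) - 29925) = √(((-5544 + 9747)/(575 + (1 - 3)*(-1553)) - 3052) - 29925) = √((4203/(575 - 2*(-1553)) - 3052) - 29925) = √((4203/(575 + 3106) - 3052) - 29925) = √((4203/3681 - 3052) - 29925) = √((4203*(1/3681) - 3052) - 29925) = √((467/409 - 3052) - 29925) = √(-1247801/409 - 29925) = √(-13487126/409) = I*√5516234534/409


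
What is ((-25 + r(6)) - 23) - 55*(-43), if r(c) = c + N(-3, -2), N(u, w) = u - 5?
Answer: 2315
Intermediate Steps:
N(u, w) = -5 + u
r(c) = -8 + c (r(c) = c + (-5 - 3) = c - 8 = -8 + c)
((-25 + r(6)) - 23) - 55*(-43) = ((-25 + (-8 + 6)) - 23) - 55*(-43) = ((-25 - 2) - 23) + 2365 = (-27 - 23) + 2365 = -50 + 2365 = 2315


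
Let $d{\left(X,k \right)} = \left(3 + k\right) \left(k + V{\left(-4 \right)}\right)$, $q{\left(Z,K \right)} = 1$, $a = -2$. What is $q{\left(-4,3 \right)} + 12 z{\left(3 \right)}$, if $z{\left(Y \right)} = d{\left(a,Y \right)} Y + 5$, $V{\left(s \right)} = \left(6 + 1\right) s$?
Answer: $-5339$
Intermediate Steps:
$V{\left(s \right)} = 7 s$
$d{\left(X,k \right)} = \left(-28 + k\right) \left(3 + k\right)$ ($d{\left(X,k \right)} = \left(3 + k\right) \left(k + 7 \left(-4\right)\right) = \left(3 + k\right) \left(k - 28\right) = \left(3 + k\right) \left(-28 + k\right) = \left(-28 + k\right) \left(3 + k\right)$)
$z{\left(Y \right)} = 5 + Y \left(-84 + Y^{2} - 25 Y\right)$ ($z{\left(Y \right)} = \left(-84 + Y^{2} - 25 Y\right) Y + 5 = Y \left(-84 + Y^{2} - 25 Y\right) + 5 = 5 + Y \left(-84 + Y^{2} - 25 Y\right)$)
$q{\left(-4,3 \right)} + 12 z{\left(3 \right)} = 1 + 12 \left(5 - 3 \left(84 - 3^{2} + 25 \cdot 3\right)\right) = 1 + 12 \left(5 - 3 \left(84 - 9 + 75\right)\right) = 1 + 12 \left(5 - 3 \cdot 150\right) = 1 + 12 \left(5 - 450\right) = 1 + 12 \left(-445\right) = 1 - 5340 = -5339$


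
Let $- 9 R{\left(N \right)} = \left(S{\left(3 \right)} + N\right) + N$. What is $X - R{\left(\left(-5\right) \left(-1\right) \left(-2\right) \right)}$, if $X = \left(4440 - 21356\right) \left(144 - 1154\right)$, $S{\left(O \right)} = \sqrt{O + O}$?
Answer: $\frac{153766420}{9} + \frac{\sqrt{6}}{9} \approx 1.7085 \cdot 10^{7}$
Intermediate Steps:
$S{\left(O \right)} = \sqrt{2} \sqrt{O}$ ($S{\left(O \right)} = \sqrt{2 O} = \sqrt{2} \sqrt{O}$)
$R{\left(N \right)} = - \frac{2 N}{9} - \frac{\sqrt{6}}{9}$ ($R{\left(N \right)} = - \frac{\left(\sqrt{2} \sqrt{3} + N\right) + N}{9} = - \frac{\left(\sqrt{6} + N\right) + N}{9} = - \frac{\left(N + \sqrt{6}\right) + N}{9} = - \frac{\sqrt{6} + 2 N}{9} = - \frac{2 N}{9} - \frac{\sqrt{6}}{9}$)
$X = 17085160$ ($X = \left(-16916\right) \left(-1010\right) = 17085160$)
$X - R{\left(\left(-5\right) \left(-1\right) \left(-2\right) \right)} = 17085160 - \left(- \frac{2 \left(-5\right) \left(-1\right) \left(-2\right)}{9} - \frac{\sqrt{6}}{9}\right) = 17085160 - \left(- \frac{2 \cdot 5 \left(-2\right)}{9} - \frac{\sqrt{6}}{9}\right) = 17085160 - \left(\left(- \frac{2}{9}\right) \left(-10\right) - \frac{\sqrt{6}}{9}\right) = 17085160 - \left(\frac{20}{9} - \frac{\sqrt{6}}{9}\right) = \frac{153766420}{9} + \frac{\sqrt{6}}{9}$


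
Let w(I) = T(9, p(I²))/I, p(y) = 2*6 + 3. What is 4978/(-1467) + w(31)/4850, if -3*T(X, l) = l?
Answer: -149689927/44112690 ≈ -3.3934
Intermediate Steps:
p(y) = 15 (p(y) = 12 + 3 = 15)
T(X, l) = -l/3
w(I) = -5/I (w(I) = (-⅓*15)/I = -5/I)
4978/(-1467) + w(31)/4850 = 4978/(-1467) - 5/31/4850 = 4978*(-1/1467) - 5*1/31*(1/4850) = -4978/1467 - 5/31*1/4850 = -4978/1467 - 1/30070 = -149689927/44112690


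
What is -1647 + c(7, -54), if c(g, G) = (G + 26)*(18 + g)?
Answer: -2347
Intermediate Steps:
c(g, G) = (18 + g)*(26 + G) (c(g, G) = (26 + G)*(18 + g) = (18 + g)*(26 + G))
-1647 + c(7, -54) = -1647 + (468 + 18*(-54) + 26*7 - 54*7) = -1647 + (468 - 972 + 182 - 378) = -1647 - 700 = -2347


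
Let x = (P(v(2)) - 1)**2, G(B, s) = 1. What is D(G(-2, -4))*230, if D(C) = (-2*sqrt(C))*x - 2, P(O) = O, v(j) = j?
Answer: -920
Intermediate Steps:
x = 1 (x = (2 - 1)**2 = 1**2 = 1)
D(C) = -2 - 2*sqrt(C) (D(C) = -2*sqrt(C)*1 - 2 = -2*sqrt(C) - 2 = -2 - 2*sqrt(C))
D(G(-2, -4))*230 = (-2 - 2*sqrt(1))*230 = (-2 - 2*1)*230 = (-2 - 2)*230 = -4*230 = -920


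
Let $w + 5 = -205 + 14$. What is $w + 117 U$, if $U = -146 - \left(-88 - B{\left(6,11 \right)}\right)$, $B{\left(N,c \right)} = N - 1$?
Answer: $-6397$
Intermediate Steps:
$B{\left(N,c \right)} = -1 + N$
$w = -196$ ($w = -5 + \left(-205 + 14\right) = -5 - 191 = -196$)
$U = -53$ ($U = -146 - \left(-88 - \left(-1 + 6\right)\right) = -146 - \left(-88 - 5\right) = -146 - -93 = -146 + 93 = -53$)
$w + 117 U = -196 + 117 \left(-53\right) = -196 - 6201 = -6397$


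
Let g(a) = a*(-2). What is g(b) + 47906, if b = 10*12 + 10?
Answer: 47646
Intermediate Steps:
b = 130 (b = 120 + 10 = 130)
g(a) = -2*a
g(b) + 47906 = -2*130 + 47906 = -260 + 47906 = 47646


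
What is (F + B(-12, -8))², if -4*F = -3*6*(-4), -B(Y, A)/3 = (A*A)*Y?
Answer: 5225796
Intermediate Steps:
B(Y, A) = -3*Y*A² (B(Y, A) = -3*A*A*Y = -3*A²*Y = -3*Y*A²)
F = -18 (F = -(-3*6)*(-4)/4 = -(-9)*(-4)/2 = -¼*72 = -18)
(F + B(-12, -8))² = (-18 - 3*(-12)*(-8)²)² = (-18 - 3*(-12)*64)² = (-18 + 2304)² = 2286² = 5225796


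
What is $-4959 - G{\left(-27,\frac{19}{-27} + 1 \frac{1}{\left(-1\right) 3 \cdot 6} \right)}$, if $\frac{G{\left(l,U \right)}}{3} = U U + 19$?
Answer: $- \frac{4877233}{972} \approx -5017.7$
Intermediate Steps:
$G{\left(l,U \right)} = 57 + 3 U^{2}$ ($G{\left(l,U \right)} = 3 \left(U U + 19\right) = 3 \left(U^{2} + 19\right) = 3 \left(19 + U^{2}\right) = 57 + 3 U^{2}$)
$-4959 - G{\left(-27,\frac{19}{-27} + 1 \frac{1}{\left(-1\right) 3 \cdot 6} \right)} = -4959 - \left(57 + 3 \left(\frac{19}{-27} + 1 \frac{1}{\left(-1\right) 3 \cdot 6}\right)^{2}\right) = -4959 - \left(57 + 3 \left(19 \left(- \frac{1}{27}\right) + 1 \frac{1}{\left(-3\right) 6}\right)^{2}\right) = -4959 - \left(57 + 3 \left(- \frac{19}{27} + 1 \frac{1}{-18}\right)^{2}\right) = -4959 - \left(57 + 3 \left(- \frac{19}{27} + 1 \left(- \frac{1}{18}\right)\right)^{2}\right) = -4959 - \left(57 + 3 \left(- \frac{19}{27} - \frac{1}{18}\right)^{2}\right) = -4959 - \left(57 + 3 \left(- \frac{41}{54}\right)^{2}\right) = -4959 - \left(57 + 3 \cdot \frac{1681}{2916}\right) = -4959 - \left(57 + \frac{1681}{972}\right) = -4959 - \frac{57085}{972} = - \frac{4877233}{972}$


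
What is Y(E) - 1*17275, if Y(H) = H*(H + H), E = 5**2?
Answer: -16025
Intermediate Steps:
E = 25
Y(H) = 2*H**2 (Y(H) = H*(2*H) = 2*H**2)
Y(E) - 1*17275 = 2*25**2 - 1*17275 = 2*625 - 17275 = 1250 - 17275 = -16025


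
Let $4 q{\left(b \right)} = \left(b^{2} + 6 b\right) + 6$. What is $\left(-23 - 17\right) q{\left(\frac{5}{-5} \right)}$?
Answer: $-10$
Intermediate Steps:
$q{\left(b \right)} = \frac{3}{2} + \frac{b^{2}}{4} + \frac{3 b}{2}$ ($q{\left(b \right)} = \frac{\left(b^{2} + 6 b\right) + 6}{4} = \frac{6 + b^{2} + 6 b}{4} = \frac{3}{2} + \frac{b^{2}}{4} + \frac{3 b}{2}$)
$\left(-23 - 17\right) q{\left(\frac{5}{-5} \right)} = \left(-23 - 17\right) \left(\frac{3}{2} + \frac{\left(\frac{5}{-5}\right)^{2}}{4} + \frac{3 \frac{5}{-5}}{2}\right) = - 40 \left(\frac{3}{2} + \frac{\left(5 \left(- \frac{1}{5}\right)\right)^{2}}{4} + \frac{3 \cdot 5 \left(- \frac{1}{5}\right)}{2}\right) = - 40 \left(\frac{3}{2} + \frac{\left(-1\right)^{2}}{4} + \frac{3}{2} \left(-1\right)\right) = - 40 \left(\frac{3}{2} + \frac{1}{4} \cdot 1 - \frac{3}{2}\right) = - 40 \left(\frac{3}{2} + \frac{1}{4} - \frac{3}{2}\right) = \left(-40\right) \frac{1}{4} = -10$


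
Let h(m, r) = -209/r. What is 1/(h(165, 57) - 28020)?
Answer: -3/84071 ≈ -3.5684e-5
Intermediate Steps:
1/(h(165, 57) - 28020) = 1/(-209/57 - 28020) = 1/(-209*1/57 - 28020) = 1/(-11/3 - 28020) = 1/(-84071/3) = -3/84071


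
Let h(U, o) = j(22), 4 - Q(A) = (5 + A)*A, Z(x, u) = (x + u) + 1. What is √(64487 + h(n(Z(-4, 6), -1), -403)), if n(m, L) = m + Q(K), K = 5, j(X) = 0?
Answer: √64487 ≈ 253.94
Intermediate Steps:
Z(x, u) = 1 + u + x (Z(x, u) = (u + x) + 1 = 1 + u + x)
Q(A) = 4 - A*(5 + A) (Q(A) = 4 - (5 + A)*A = 4 - A*(5 + A))
n(m, L) = -46 + m (n(m, L) = m + (4 - 1*5² - 5*5) = m + (4 - 1*25 - 25) = m + (4 - 25 - 25) = m - 46 = -46 + m)
h(U, o) = 0
√(64487 + h(n(Z(-4, 6), -1), -403)) = √(64487 + 0) = √64487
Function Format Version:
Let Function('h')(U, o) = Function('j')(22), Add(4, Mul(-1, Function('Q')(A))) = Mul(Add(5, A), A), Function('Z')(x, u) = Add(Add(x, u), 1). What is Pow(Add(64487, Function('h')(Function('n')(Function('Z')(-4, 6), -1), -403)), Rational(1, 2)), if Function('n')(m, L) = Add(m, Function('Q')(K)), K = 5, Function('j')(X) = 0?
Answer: Pow(64487, Rational(1, 2)) ≈ 253.94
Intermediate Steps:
Function('Z')(x, u) = Add(1, u, x) (Function('Z')(x, u) = Add(Add(u, x), 1) = Add(1, u, x))
Function('Q')(A) = Add(4, Mul(-1, A, Add(5, A))) (Function('Q')(A) = Add(4, Mul(-1, Mul(Add(5, A), A))) = Add(4, Mul(-1, Mul(A, Add(5, A)))) = Add(4, Mul(-1, A, Add(5, A))))
Function('n')(m, L) = Add(-46, m) (Function('n')(m, L) = Add(m, Add(4, Mul(-1, Pow(5, 2)), Mul(-5, 5))) = Add(m, Add(4, Mul(-1, 25), -25)) = Add(m, Add(4, -25, -25)) = Add(m, -46) = Add(-46, m))
Function('h')(U, o) = 0
Pow(Add(64487, Function('h')(Function('n')(Function('Z')(-4, 6), -1), -403)), Rational(1, 2)) = Pow(Add(64487, 0), Rational(1, 2)) = Pow(64487, Rational(1, 2))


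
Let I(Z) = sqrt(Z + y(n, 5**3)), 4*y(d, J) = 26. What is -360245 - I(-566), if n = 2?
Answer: -360245 - I*sqrt(2238)/2 ≈ -3.6025e+5 - 23.654*I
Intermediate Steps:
y(d, J) = 13/2 (y(d, J) = (1/4)*26 = 13/2)
I(Z) = sqrt(13/2 + Z) (I(Z) = sqrt(Z + 13/2) = sqrt(13/2 + Z))
-360245 - I(-566) = -360245 - sqrt(26 + 4*(-566))/2 = -360245 - sqrt(26 - 2264)/2 = -360245 - sqrt(-2238)/2 = -360245 - I*sqrt(2238)/2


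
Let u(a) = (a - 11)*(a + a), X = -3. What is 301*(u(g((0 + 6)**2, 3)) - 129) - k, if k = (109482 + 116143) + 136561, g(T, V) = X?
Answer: -375731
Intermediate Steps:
g(T, V) = -3
k = 362186 (k = 225625 + 136561 = 362186)
u(a) = 2*a*(-11 + a) (u(a) = (-11 + a)*(2*a) = 2*a*(-11 + a))
301*(u(g((0 + 6)**2, 3)) - 129) - k = 301*(2*(-3)*(-11 - 3) - 129) - 1*362186 = 301*(2*(-3)*(-14) - 129) - 362186 = 301*(84 - 129) - 362186 = 301*(-45) - 362186 = -13545 - 362186 = -375731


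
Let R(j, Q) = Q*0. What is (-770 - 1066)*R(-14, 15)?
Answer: 0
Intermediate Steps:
R(j, Q) = 0
(-770 - 1066)*R(-14, 15) = (-770 - 1066)*0 = -1836*0 = 0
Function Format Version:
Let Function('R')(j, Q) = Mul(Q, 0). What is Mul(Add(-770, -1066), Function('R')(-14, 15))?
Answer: 0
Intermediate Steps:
Function('R')(j, Q) = 0
Mul(Add(-770, -1066), Function('R')(-14, 15)) = Mul(Add(-770, -1066), 0) = Mul(-1836, 0) = 0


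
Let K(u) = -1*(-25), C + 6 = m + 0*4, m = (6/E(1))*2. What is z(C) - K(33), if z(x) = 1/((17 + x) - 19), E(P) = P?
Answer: -99/4 ≈ -24.750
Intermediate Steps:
m = 12 (m = (6/1)*2 = (6*1)*2 = 6*2 = 12)
C = 6 (C = -6 + (12 + 0*4) = -6 + (12 + 0) = -6 + 12 = 6)
K(u) = 25
z(x) = 1/(-2 + x)
z(C) - K(33) = 1/(-2 + 6) - 1*25 = 1/4 - 25 = -99/4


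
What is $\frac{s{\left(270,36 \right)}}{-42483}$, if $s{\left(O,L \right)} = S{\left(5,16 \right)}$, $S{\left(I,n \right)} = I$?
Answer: $- \frac{5}{42483} \approx -0.00011769$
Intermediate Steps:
$s{\left(O,L \right)} = 5$
$\frac{s{\left(270,36 \right)}}{-42483} = \frac{5}{-42483} = 5 \left(- \frac{1}{42483}\right) = - \frac{5}{42483}$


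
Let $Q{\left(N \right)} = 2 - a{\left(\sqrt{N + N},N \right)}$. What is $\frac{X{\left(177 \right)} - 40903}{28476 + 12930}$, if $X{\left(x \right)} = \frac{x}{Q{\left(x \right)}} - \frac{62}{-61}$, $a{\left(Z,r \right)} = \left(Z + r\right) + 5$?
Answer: $- \frac{13326231071}{13490116206} + \frac{59 \sqrt{354}}{442298892} \approx -0.98785$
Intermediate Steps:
$a{\left(Z,r \right)} = 5 + Z + r$
$Q{\left(N \right)} = -3 - N - \sqrt{2} \sqrt{N}$ ($Q{\left(N \right)} = 2 - \left(5 + \sqrt{N + N} + N\right) = 2 - \left(5 + \sqrt{2 N} + N\right) = 2 - \left(5 + \sqrt{2} \sqrt{N} + N\right) = 2 - \left(5 + N + \sqrt{2} \sqrt{N}\right) = -3 - N - \sqrt{2} \sqrt{N}$)
$X{\left(x \right)} = \frac{62}{61} + \frac{x}{-3 - x - \sqrt{2} \sqrt{x}}$ ($X{\left(x \right)} = \frac{x}{-3 - x - \sqrt{2} \sqrt{x}} - \frac{62}{-61} = \frac{x}{-3 - x - \sqrt{2} \sqrt{x}} - - \frac{62}{61} = \frac{x}{-3 - x - \sqrt{2} \sqrt{x}} + \frac{62}{61} = \frac{62}{61} + \frac{x}{-3 - x - \sqrt{2} \sqrt{x}}$)
$\frac{X{\left(177 \right)} - 40903}{28476 + 12930} = \frac{\left(\frac{62}{61} - \frac{177}{3 + 177 + \sqrt{2} \sqrt{177}}\right) - 40903}{28476 + 12930} = \frac{\left(\frac{62}{61} - \frac{177}{3 + 177 + \sqrt{354}}\right) - 40903}{41406} = \left(\left(\frac{62}{61} - \frac{177}{180 + \sqrt{354}}\right) - 40903\right) \frac{1}{41406} = \left(- \frac{2495021}{61} - \frac{177}{180 + \sqrt{354}}\right) \frac{1}{41406} = - \frac{2495021}{2525766} - \frac{59}{13802 \left(180 + \sqrt{354}\right)}$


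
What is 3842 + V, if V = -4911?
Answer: -1069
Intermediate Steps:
3842 + V = 3842 - 4911 = -1069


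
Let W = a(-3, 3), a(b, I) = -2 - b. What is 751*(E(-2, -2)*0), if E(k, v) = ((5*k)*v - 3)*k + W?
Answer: 0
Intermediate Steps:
W = 1 (W = -2 - 1*(-3) = -2 + 3 = 1)
E(k, v) = 1 + k*(-3 + 5*k*v) (E(k, v) = ((5*k)*v - 3)*k + 1 = (5*k*v - 3)*k + 1 = (-3 + 5*k*v)*k + 1 = k*(-3 + 5*k*v) + 1 = 1 + k*(-3 + 5*k*v))
751*(E(-2, -2)*0) = 751*((1 - 3*(-2) + 5*(-2)*(-2)²)*0) = 751*((1 + 6 + 5*(-2)*4)*0) = 751*((1 + 6 - 40)*0) = 751*(-33*0) = 751*0 = 0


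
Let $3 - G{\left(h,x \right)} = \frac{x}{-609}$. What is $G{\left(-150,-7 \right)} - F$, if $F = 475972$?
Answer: $- \frac{41409304}{87} \approx -4.7597 \cdot 10^{5}$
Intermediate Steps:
$G{\left(h,x \right)} = 3 + \frac{x}{609}$ ($G{\left(h,x \right)} = 3 - \frac{x}{-609} = 3 - x \left(- \frac{1}{609}\right) = 3 - - \frac{x}{609} = 3 + \frac{x}{609}$)
$G{\left(-150,-7 \right)} - F = \left(3 + \frac{1}{609} \left(-7\right)\right) - 475972 = \left(3 - \frac{1}{87}\right) - 475972 = \frac{260}{87} - 475972 = - \frac{41409304}{87}$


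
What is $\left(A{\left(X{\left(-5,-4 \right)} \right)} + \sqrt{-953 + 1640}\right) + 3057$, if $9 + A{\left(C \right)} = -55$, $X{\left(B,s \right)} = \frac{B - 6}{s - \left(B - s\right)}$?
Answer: $2993 + \sqrt{687} \approx 3019.2$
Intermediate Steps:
$X{\left(B,s \right)} = \frac{-6 + B}{- B + 2 s}$
$A{\left(C \right)} = -64$ ($A{\left(C \right)} = -9 - 55 = -64$)
$\left(A{\left(X{\left(-5,-4 \right)} \right)} + \sqrt{-953 + 1640}\right) + 3057 = \left(-64 + \sqrt{-953 + 1640}\right) + 3057 = \left(-64 + \sqrt{687}\right) + 3057 = 2993 + \sqrt{687}$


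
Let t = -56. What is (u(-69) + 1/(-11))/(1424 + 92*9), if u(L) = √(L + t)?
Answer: -1/24772 + 5*I*√5/2252 ≈ -4.0368e-5 + 0.0049646*I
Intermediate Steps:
u(L) = √(-56 + L) (u(L) = √(L - 56) = √(-56 + L))
(u(-69) + 1/(-11))/(1424 + 92*9) = (√(-56 - 69) + 1/(-11))/(1424 + 92*9) = (√(-125) - 1/11)/(1424 + 828) = (5*I*√5 - 1/11)/2252 = (-1/11 + 5*I*√5)*(1/2252) = -1/24772 + 5*I*√5/2252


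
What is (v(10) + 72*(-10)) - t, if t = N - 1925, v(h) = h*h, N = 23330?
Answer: -22025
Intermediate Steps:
v(h) = h²
t = 21405 (t = 23330 - 1925 = 21405)
(v(10) + 72*(-10)) - t = (10² + 72*(-10)) - 1*21405 = (100 - 720) - 21405 = -620 - 21405 = -22025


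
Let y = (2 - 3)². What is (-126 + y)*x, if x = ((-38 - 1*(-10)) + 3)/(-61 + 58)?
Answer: -3125/3 ≈ -1041.7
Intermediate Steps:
y = 1 (y = (-1)² = 1)
x = 25/3 (x = ((-38 + 10) + 3)/(-3) = (-28 + 3)*(-⅓) = -25*(-⅓) = 25/3 ≈ 8.3333)
(-126 + y)*x = (-126 + 1)*(25/3) = -125*25/3 = -3125/3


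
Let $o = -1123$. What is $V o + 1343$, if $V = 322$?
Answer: $-360263$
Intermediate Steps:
$V o + 1343 = 322 \left(-1123\right) + 1343 = -361606 + 1343 = -360263$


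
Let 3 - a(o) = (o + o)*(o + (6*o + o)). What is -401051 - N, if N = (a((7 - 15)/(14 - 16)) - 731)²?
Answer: -1369307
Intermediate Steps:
a(o) = 3 - 16*o² (a(o) = 3 - (o + o)*(o + (6*o + o)) = 3 - 2*o*(o + 7*o) = 3 - 2*o*8*o = 3 - 16*o²)
N = 968256 (N = ((3 - 16*(7 - 15)²/(14 - 16)²) - 731)² = ((3 - 16*(-8/(-2))²) - 731)² = ((3 - 16*(-8*(-½))²) - 731)² = ((3 - 16*4²) - 731)² = ((3 - 16*16) - 731)² = ((3 - 256) - 731)² = (-253 - 731)² = (-984)² = 968256)
-401051 - N = -401051 - 1*968256 = -401051 - 968256 = -1369307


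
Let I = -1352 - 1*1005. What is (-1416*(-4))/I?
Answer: -5664/2357 ≈ -2.4031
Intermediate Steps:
I = -2357 (I = -1352 - 1005 = -2357)
(-1416*(-4))/I = -1416*(-4)/(-2357) = 5664*(-1/2357) = -5664/2357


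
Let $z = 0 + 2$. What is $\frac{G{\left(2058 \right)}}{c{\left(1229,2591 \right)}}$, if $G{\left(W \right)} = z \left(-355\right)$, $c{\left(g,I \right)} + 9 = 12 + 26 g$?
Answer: $- \frac{710}{31957} \approx -0.022217$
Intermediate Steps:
$z = 2$
$c{\left(g,I \right)} = 3 + 26 g$ ($c{\left(g,I \right)} = -9 + \left(12 + 26 g\right) = 3 + 26 g$)
$G{\left(W \right)} = -710$ ($G{\left(W \right)} = 2 \left(-355\right) = -710$)
$\frac{G{\left(2058 \right)}}{c{\left(1229,2591 \right)}} = - \frac{710}{3 + 26 \cdot 1229} = - \frac{710}{3 + 31954} = - \frac{710}{31957}$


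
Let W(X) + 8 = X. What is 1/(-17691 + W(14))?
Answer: -1/17685 ≈ -5.6545e-5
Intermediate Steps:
W(X) = -8 + X
1/(-17691 + W(14)) = 1/(-17691 + (-8 + 14)) = 1/(-17691 + 6) = 1/(-17685) = -1/17685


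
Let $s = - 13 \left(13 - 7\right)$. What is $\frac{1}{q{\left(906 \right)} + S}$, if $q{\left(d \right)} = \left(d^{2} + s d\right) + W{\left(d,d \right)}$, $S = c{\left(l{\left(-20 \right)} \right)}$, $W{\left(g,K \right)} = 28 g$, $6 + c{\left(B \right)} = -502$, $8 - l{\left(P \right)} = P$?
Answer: $\frac{1}{775028} \approx 1.2903 \cdot 10^{-6}$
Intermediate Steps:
$l{\left(P \right)} = 8 - P$
$c{\left(B \right)} = -508$ ($c{\left(B \right)} = -6 - 502 = -508$)
$S = -508$
$s = -78$ ($s = \left(-13\right) 6 = -78$)
$q{\left(d \right)} = d^{2} - 50 d$ ($q{\left(d \right)} = \left(d^{2} - 78 d\right) + 28 d = d^{2} - 50 d$)
$\frac{1}{q{\left(906 \right)} + S} = \frac{1}{906 \left(-50 + 906\right) - 508} = \frac{1}{906 \cdot 856 - 508} = \frac{1}{775536 - 508} = \frac{1}{775028}$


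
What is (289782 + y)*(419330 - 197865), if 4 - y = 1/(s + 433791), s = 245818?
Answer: 43615577027490945/679609 ≈ 6.4177e+10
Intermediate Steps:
y = 2718435/679609 (y = 4 - 1/(245818 + 433791) = 4 - 1/679609 = 2718435/679609 ≈ 4.0000)
(289782 + y)*(419330 - 197865) = (289782 + 2718435/679609)*(419330 - 197865) = (196941173673/679609)*221465 = 43615577027490945/679609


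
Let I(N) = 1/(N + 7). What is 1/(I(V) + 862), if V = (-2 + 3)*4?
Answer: 11/9483 ≈ 0.0011600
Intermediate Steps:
V = 4 (V = 1*4 = 4)
I(N) = 1/(7 + N)
1/(I(V) + 862) = 1/(1/(7 + 4) + 862) = 1/(1/11 + 862) = 1/(9483/11) = 11/9483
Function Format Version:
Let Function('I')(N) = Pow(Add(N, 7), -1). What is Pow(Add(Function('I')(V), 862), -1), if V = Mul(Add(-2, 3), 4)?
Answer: Rational(11, 9483) ≈ 0.0011600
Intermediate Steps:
V = 4 (V = Mul(1, 4) = 4)
Function('I')(N) = Pow(Add(7, N), -1)
Pow(Add(Function('I')(V), 862), -1) = Pow(Add(Pow(Add(7, 4), -1), 862), -1) = Pow(Add(Pow(11, -1), 862), -1) = Pow(Add(Rational(1, 11), 862), -1) = Pow(Rational(9483, 11), -1) = Rational(11, 9483)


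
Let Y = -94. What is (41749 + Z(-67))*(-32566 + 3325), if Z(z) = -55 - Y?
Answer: -1221922908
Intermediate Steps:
Z(z) = 39 (Z(z) = -55 - 1*(-94) = -55 + 94 = 39)
(41749 + Z(-67))*(-32566 + 3325) = (41749 + 39)*(-32566 + 3325) = 41788*(-29241) = -1221922908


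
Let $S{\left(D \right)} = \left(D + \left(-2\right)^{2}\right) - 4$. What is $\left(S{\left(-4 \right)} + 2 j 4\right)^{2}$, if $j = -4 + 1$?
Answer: $784$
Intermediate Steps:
$j = -3$
$S{\left(D \right)} = D$ ($S{\left(D \right)} = \left(D + 4\right) - 4 = \left(4 + D\right) - 4 = D$)
$\left(S{\left(-4 \right)} + 2 j 4\right)^{2} = \left(-4 + 2 \left(-3\right) 4\right)^{2} = \left(-4 - 24\right)^{2} = \left(-28\right)^{2} = 784$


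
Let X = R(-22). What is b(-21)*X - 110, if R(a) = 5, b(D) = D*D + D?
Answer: 1990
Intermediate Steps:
b(D) = D + D**2 (b(D) = D**2 + D = D + D**2)
X = 5
b(-21)*X - 110 = -21*(1 - 21)*5 - 110 = -21*(-20)*5 - 110 = 420*5 - 110 = 2100 - 110 = 1990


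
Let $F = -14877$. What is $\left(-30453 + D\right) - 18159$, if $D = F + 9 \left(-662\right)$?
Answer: $-69447$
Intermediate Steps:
$D = -20835$ ($D = -14877 + 9 \left(-662\right) = -14877 - 5958 = -20835$)
$\left(-30453 + D\right) - 18159 = \left(-30453 - 20835\right) - 18159 = -51288 - 18159 = -69447$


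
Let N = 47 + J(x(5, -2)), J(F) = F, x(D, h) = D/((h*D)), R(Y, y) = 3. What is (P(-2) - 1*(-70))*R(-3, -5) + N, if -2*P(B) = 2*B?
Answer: 525/2 ≈ 262.50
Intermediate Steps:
x(D, h) = 1/h (x(D, h) = D/((D*h)) = D*(1/(D*h)) = 1/h)
N = 93/2 (N = 47 + 1/(-2) = 47 - ½ = 93/2 ≈ 46.500)
P(B) = -B
(P(-2) - 1*(-70))*R(-3, -5) + N = (-1*(-2) - 1*(-70))*3 + 93/2 = (2 + 70)*3 + 93/2 = 72*3 + 93/2 = 216 + 93/2 = 525/2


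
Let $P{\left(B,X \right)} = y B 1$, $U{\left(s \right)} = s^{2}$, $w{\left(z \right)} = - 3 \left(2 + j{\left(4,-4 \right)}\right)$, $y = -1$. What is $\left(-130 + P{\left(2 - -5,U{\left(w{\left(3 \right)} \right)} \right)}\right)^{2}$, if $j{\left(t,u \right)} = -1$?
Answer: $18769$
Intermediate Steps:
$w{\left(z \right)} = -3$ ($w{\left(z \right)} = - 3 \left(2 - 1\right) = \left(-3\right) 1 = -3$)
$P{\left(B,X \right)} = - B$ ($P{\left(B,X \right)} = - B 1 = - B$)
$\left(-130 + P{\left(2 - -5,U{\left(w{\left(3 \right)} \right)} \right)}\right)^{2} = \left(-130 - \left(2 - -5\right)\right)^{2} = \left(-130 - \left(2 + 5\right)\right)^{2} = \left(-130 - 7\right)^{2} = \left(-137\right)^{2} = 18769$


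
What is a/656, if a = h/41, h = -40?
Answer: -5/3362 ≈ -0.0014872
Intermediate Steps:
a = -40/41 ≈ -0.97561
a/656 = -40/41/656 = -40/41*1/656 = -5/3362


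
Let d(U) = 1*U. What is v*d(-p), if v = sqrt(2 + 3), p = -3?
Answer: 3*sqrt(5) ≈ 6.7082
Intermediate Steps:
v = sqrt(5) ≈ 2.2361
d(U) = U
v*d(-p) = sqrt(5)*(-1*(-3)) = sqrt(5)*3 = 3*sqrt(5)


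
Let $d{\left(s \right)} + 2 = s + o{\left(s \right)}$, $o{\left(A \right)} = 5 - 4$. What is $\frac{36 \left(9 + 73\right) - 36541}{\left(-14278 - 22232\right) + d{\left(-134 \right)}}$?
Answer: $\frac{33589}{36645} \approx 0.9166$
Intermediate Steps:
$o{\left(A \right)} = 1$ ($o{\left(A \right)} = 5 - 4 = 1$)
$d{\left(s \right)} = -1 + s$ ($d{\left(s \right)} = -2 + \left(s + 1\right) = -2 + \left(1 + s\right) = -1 + s$)
$\frac{36 \left(9 + 73\right) - 36541}{\left(-14278 - 22232\right) + d{\left(-134 \right)}} = \frac{36 \left(9 + 73\right) - 36541}{\left(-14278 - 22232\right) - 135} = \frac{36 \cdot 82 - 36541}{\left(-14278 - 22232\right) - 135} = \frac{2952 - 36541}{-36510 - 135} = - \frac{33589}{-36645} = \left(-33589\right) \left(- \frac{1}{36645}\right) = \frac{33589}{36645}$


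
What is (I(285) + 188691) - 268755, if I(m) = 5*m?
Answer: -78639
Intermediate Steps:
(I(285) + 188691) - 268755 = (5*285 + 188691) - 268755 = (1425 + 188691) - 268755 = 190116 - 268755 = -78639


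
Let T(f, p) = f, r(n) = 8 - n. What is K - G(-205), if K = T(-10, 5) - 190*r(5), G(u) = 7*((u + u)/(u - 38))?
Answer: -143810/243 ≈ -591.81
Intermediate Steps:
G(u) = 14*u/(-38 + u) (G(u) = 7*((2*u)/(-38 + u)) = 7*(2*u/(-38 + u)) = 14*u/(-38 + u))
K = -580 (K = -10 - 190*(8 - 1*5) = -10 - 190*(8 - 5) = -10 - 190*3 = -10 - 570 = -580)
K - G(-205) = -580 - 14*(-205)/(-38 - 205) = -580 - 14*(-205)/(-243) = -580 - 14*(-205)*(-1)/243 = -580 - 1*2870/243 = -580 - 2870/243 = -143810/243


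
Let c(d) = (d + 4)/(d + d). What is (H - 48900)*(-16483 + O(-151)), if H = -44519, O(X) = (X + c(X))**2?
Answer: -52580089434567/91204 ≈ -5.7651e+8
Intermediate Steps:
c(d) = (4 + d)/(2*d) (c(d) = (4 + d)/((2*d)) = (4 + d)*(1/(2*d)) = (4 + d)/(2*d))
O(X) = (X + (4 + X)/(2*X))**2
(H - 48900)*(-16483 + O(-151)) = (-44519 - 48900)*(-16483 + (1/4)*(4 - 151 + 2*(-151)**2)**2/(-151)**2) = -93419*(-16483 + (1/4)*(1/22801)*(4 - 151 + 2*22801)**2) = -93419*(-16483 + (1/4)*(1/22801)*(4 - 151 + 45602)**2) = -93419*(-16483 + (1/4)*(1/22801)*45455**2) = -93419*(-16483 + (1/4)*(1/22801)*2066157025) = -93419*(-16483 + 2066157025/91204) = -93419*562841493/91204 = -52580089434567/91204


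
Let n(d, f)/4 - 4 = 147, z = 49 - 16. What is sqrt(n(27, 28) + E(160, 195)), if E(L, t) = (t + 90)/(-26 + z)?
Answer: sqrt(31591)/7 ≈ 25.391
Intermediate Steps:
z = 33
n(d, f) = 604 (n(d, f) = 16 + 4*147 = 16 + 588 = 604)
E(L, t) = 90/7 + t/7 (E(L, t) = (t + 90)/(-26 + 33) = (90 + t)/7 = (90 + t)*(1/7) = 90/7 + t/7)
sqrt(n(27, 28) + E(160, 195)) = sqrt(604 + (90/7 + (1/7)*195)) = sqrt(604 + (90/7 + 195/7)) = sqrt(604 + 285/7) = sqrt(4513/7) = sqrt(31591)/7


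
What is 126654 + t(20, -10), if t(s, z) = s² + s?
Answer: 127074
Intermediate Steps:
t(s, z) = s + s²
126654 + t(20, -10) = 126654 + 20*(1 + 20) = 126654 + 20*21 = 126654 + 420 = 127074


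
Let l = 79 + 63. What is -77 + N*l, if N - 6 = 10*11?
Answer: 16395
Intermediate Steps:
l = 142
N = 116 (N = 6 + 10*11 = 6 + 110 = 116)
-77 + N*l = -77 + 116*142 = -77 + 16472 = 16395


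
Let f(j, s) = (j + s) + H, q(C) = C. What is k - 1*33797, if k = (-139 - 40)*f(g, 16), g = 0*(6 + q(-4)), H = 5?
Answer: -37556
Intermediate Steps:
g = 0 (g = 0*(6 - 4) = 0*2 = 0)
f(j, s) = 5 + j + s (f(j, s) = (j + s) + 5 = 5 + j + s)
k = -3759 (k = (-139 - 40)*(5 + 0 + 16) = -179*21 = -3759)
k - 1*33797 = -3759 - 1*33797 = -3759 - 33797 = -37556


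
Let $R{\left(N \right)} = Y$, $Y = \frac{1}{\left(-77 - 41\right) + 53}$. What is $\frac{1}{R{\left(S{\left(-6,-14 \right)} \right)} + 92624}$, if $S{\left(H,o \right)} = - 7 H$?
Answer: $\frac{65}{6020559} \approx 1.0796 \cdot 10^{-5}$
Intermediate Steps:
$Y = - \frac{1}{65}$ ($Y = \frac{1}{-118 + 53} = \frac{1}{-65} = - \frac{1}{65} \approx -0.015385$)
$R{\left(N \right)} = - \frac{1}{65}$
$\frac{1}{R{\left(S{\left(-6,-14 \right)} \right)} + 92624} = \frac{1}{- \frac{1}{65} + 92624} = \frac{1}{\frac{6020559}{65}} = \frac{65}{6020559}$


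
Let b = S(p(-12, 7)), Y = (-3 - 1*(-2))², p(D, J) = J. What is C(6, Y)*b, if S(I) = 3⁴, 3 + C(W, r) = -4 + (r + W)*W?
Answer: 2835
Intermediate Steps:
Y = 1 (Y = (-3 + 2)² = (-1)² = 1)
C(W, r) = -7 + W*(W + r) (C(W, r) = -3 + (-4 + (r + W)*W) = -3 + (-4 + (W + r)*W) = -3 + (-4 + W*(W + r)) = -7 + W*(W + r))
S(I) = 81
b = 81
C(6, Y)*b = (-7 + 6² + 6*1)*81 = (-7 + 36 + 6)*81 = 35*81 = 2835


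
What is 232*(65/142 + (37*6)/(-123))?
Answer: -909788/2911 ≈ -312.53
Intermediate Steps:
232*(65/142 + (37*6)/(-123)) = 232*(65*(1/142) + 222*(-1/123)) = 232*(65/142 - 74/41) = 232*(-7843/5822) = -909788/2911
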